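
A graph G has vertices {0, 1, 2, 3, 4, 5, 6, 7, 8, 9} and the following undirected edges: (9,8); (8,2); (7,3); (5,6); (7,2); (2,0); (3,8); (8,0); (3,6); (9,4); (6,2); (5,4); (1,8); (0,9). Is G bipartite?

No

8-0-9-8 is an odd cycle (length 3), and a bipartite graph can contain only even cycles.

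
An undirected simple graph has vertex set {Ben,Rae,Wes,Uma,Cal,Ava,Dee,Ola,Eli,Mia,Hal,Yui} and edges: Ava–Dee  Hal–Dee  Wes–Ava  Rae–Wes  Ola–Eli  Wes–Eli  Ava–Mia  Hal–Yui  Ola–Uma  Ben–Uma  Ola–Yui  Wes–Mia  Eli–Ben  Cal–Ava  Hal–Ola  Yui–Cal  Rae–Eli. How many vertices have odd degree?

Degrees: Ben:2, Rae:2, Wes:4, Uma:2, Cal:2, Ava:4, Dee:2, Ola:4, Eli:4, Mia:2, Hal:3, Yui:3
Odd-degree vertices: Hal, Yui.

2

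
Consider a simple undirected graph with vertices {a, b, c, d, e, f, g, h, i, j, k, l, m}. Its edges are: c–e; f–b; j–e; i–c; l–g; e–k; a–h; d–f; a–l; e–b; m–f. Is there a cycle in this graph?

The graph has 13 vertices, 11 edges, and 2 connected components.
Since 11 = 13 - 2, the graph is a forest and contains no cycle.

No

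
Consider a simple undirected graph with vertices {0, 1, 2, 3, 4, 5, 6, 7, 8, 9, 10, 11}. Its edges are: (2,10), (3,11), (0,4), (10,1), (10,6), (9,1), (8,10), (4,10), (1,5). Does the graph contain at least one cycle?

The graph has 12 vertices, 9 edges, and 3 connected components.
A forest on 12 vertices with 3 components has exactly 9 edges, which matches — so no cycle.

No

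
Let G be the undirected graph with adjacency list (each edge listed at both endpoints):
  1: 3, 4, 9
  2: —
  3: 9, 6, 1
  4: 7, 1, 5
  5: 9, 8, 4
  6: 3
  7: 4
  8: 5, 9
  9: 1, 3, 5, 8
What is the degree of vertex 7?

Neighbors of 7: 4.

1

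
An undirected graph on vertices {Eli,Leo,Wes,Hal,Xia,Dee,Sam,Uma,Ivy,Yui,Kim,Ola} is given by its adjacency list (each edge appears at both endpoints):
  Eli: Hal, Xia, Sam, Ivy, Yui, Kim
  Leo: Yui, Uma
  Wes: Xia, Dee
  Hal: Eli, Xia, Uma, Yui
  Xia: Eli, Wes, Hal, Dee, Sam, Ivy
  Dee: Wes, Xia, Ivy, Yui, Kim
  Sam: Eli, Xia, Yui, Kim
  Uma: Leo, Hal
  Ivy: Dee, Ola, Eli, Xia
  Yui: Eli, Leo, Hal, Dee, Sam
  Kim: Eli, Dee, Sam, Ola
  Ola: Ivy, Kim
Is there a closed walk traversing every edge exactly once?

Degrees: Eli:6, Leo:2, Wes:2, Hal:4, Xia:6, Dee:5, Sam:4, Uma:2, Ivy:4, Yui:5, Kim:4, Ola:2
Dee, Yui have odd degree; an Eulerian circuit needs every degree to be even, so none exists.

No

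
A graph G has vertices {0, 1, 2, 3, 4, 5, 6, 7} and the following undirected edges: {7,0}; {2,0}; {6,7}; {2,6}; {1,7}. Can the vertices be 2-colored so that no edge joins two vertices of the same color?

Partition the vertices as {2, 3, 4, 5, 7} vs {0, 1, 6}. Each listed edge has one endpoint in each part, so the graph is bipartite.

Yes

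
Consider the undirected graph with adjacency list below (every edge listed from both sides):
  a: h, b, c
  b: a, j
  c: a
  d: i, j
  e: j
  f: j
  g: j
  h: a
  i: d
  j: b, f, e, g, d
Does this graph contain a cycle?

The graph has 10 vertices, 9 edges, and 1 connected component.
Since 9 = 10 - 1, the graph is a forest and contains no cycle.

No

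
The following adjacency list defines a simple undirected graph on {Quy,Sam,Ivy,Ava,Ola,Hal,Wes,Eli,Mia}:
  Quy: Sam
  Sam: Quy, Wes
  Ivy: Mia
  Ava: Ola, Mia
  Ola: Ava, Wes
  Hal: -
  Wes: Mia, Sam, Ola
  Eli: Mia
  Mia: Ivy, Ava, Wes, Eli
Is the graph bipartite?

Yes

Color {Sam, Ola, Hal, Mia} black and {Quy, Ivy, Ava, Wes, Eli} white. No edge joins two same-colored vertices, so the graph is bipartite.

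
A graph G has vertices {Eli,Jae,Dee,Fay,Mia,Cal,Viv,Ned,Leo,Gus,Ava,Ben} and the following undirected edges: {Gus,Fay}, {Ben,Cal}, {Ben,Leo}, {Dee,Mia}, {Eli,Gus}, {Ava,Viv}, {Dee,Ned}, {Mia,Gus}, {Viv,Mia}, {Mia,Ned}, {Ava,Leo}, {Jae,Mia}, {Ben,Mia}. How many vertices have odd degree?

6

Degrees: Eli:1, Jae:1, Dee:2, Fay:1, Mia:6, Cal:1, Viv:2, Ned:2, Leo:2, Gus:3, Ava:2, Ben:3
Odd-degree vertices: Eli, Jae, Fay, Cal, Gus, Ben.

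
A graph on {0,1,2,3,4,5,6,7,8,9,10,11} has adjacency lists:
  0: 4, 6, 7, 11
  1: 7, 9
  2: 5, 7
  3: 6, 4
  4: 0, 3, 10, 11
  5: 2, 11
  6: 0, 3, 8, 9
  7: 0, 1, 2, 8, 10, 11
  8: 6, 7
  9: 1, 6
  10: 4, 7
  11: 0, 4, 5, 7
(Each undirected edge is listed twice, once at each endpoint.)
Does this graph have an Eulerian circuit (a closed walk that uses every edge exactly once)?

Degrees: 0:4, 1:2, 2:2, 3:2, 4:4, 5:2, 6:4, 7:6, 8:2, 9:2, 10:2, 11:4
All degrees are even and the non-isolated vertices are connected — an Eulerian circuit exists.

Yes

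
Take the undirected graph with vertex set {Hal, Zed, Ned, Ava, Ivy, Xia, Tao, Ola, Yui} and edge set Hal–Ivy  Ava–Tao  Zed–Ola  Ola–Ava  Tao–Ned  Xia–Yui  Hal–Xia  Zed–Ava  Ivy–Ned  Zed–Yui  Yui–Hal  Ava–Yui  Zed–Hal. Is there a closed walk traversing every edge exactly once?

Yes

Degrees: Hal:4, Zed:4, Ned:2, Ava:4, Ivy:2, Xia:2, Tao:2, Ola:2, Yui:4
Every vertex has even degree and the edges form a single connected piece, so an Eulerian circuit exists.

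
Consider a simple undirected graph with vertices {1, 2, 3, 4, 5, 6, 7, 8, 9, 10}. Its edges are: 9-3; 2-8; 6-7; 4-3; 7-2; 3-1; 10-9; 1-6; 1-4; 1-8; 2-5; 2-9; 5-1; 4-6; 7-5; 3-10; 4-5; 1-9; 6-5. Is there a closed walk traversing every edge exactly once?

Degrees: 1:6, 2:4, 3:4, 4:4, 5:5, 6:4, 7:3, 8:2, 9:4, 10:2
5, 7 have odd degree; an Eulerian circuit needs every degree to be even, so none exists.

No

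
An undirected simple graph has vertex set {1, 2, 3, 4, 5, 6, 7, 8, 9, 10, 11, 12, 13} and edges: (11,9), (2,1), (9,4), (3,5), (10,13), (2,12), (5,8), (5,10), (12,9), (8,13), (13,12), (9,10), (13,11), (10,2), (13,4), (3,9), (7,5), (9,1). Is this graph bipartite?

Yes

A valid 2-coloring puts {2, 5, 6, 9, 13} on one side and {1, 3, 4, 7, 8, 10, 11, 12} on the other; every edge crosses between the two sides.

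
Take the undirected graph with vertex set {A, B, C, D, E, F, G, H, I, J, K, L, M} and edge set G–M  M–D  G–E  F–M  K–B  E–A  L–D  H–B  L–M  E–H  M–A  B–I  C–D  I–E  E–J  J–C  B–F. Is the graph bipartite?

D-L-M-D is an odd cycle (length 3), and a bipartite graph can contain only even cycles.

No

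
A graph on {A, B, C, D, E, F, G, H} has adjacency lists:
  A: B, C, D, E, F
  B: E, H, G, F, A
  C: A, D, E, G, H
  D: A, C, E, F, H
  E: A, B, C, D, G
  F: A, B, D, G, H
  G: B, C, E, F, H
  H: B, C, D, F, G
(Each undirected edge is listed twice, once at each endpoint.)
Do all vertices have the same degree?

Degrees: A:5, B:5, C:5, D:5, E:5, F:5, G:5, H:5
All degrees equal 5; the graph is regular.

Yes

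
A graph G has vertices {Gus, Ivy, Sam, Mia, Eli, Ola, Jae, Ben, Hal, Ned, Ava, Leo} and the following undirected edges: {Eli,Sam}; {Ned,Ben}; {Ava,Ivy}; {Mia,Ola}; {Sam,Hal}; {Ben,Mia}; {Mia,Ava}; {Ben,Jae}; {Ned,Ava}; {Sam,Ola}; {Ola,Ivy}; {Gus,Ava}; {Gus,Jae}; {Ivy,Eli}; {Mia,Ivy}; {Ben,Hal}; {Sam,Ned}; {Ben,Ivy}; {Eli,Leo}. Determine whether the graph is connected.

Starting from Gus and exploring outward reaches every vertex (Gus, Ava, Jae, Mia, Ned, Ivy, Ben, Ola, Sam, Eli, Hal, Leo); the graph is connected.

Yes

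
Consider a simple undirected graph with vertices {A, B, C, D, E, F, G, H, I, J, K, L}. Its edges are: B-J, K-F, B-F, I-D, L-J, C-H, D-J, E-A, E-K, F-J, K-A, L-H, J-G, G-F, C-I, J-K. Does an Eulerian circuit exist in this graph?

Yes

Degrees: A:2, B:2, C:2, D:2, E:2, F:4, G:2, H:2, I:2, J:6, K:4, L:2
Every vertex has even degree and the edges form a single connected piece, so an Eulerian circuit exists.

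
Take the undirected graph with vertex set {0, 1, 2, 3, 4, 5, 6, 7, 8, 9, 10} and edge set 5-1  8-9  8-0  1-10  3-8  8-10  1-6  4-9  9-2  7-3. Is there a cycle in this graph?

No

The graph has 11 vertices, 10 edges, and 1 connected component.
A forest on 11 vertices with 1 component has exactly 10 edges, which matches — so no cycle.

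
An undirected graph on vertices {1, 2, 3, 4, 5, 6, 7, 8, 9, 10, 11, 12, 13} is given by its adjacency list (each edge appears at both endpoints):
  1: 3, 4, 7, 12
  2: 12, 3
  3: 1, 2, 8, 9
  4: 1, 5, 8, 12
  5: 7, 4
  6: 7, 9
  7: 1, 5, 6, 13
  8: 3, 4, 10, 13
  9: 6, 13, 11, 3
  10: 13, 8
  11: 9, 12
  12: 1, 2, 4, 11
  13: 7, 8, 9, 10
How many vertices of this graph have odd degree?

Degrees: 1:4, 2:2, 3:4, 4:4, 5:2, 6:2, 7:4, 8:4, 9:4, 10:2, 11:2, 12:4, 13:4
Odd-degree vertices: none.

0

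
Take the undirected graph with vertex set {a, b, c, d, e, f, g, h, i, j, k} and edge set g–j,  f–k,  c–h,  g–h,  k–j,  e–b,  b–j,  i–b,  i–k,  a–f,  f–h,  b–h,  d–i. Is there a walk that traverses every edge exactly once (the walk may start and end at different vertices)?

No

Degrees: a:1, b:4, c:1, d:1, e:1, f:3, g:2, h:4, i:3, j:3, k:3
Odd-degree vertices: a, c, d, e, f, i, j, k (8 total).
With 8 odd-degree vertices (more than two), no single trail can use every edge.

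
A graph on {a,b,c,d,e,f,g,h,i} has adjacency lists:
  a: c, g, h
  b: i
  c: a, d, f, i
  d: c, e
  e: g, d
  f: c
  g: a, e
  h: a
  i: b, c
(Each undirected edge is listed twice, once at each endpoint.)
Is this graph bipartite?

d-e-g-a-c-d is an odd cycle (length 5), and a bipartite graph can contain only even cycles.

No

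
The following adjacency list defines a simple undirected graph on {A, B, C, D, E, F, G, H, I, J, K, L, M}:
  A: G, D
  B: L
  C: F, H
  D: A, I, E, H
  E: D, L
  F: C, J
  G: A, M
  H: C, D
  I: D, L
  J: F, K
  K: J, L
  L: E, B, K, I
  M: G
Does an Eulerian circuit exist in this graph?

Degrees: A:2, B:1, C:2, D:4, E:2, F:2, G:2, H:2, I:2, J:2, K:2, L:4, M:1
B, M have odd degree; an Eulerian circuit needs every degree to be even, so none exists.

No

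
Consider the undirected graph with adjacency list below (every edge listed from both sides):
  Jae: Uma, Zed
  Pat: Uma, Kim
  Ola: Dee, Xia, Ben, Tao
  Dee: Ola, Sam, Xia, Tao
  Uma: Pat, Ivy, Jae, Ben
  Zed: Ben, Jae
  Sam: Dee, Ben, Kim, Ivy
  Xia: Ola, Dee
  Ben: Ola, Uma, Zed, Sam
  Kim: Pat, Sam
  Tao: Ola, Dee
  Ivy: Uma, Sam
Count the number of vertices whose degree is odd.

0

Degrees: Jae:2, Pat:2, Ola:4, Dee:4, Uma:4, Zed:2, Sam:4, Xia:2, Ben:4, Kim:2, Tao:2, Ivy:2
Odd-degree vertices: none.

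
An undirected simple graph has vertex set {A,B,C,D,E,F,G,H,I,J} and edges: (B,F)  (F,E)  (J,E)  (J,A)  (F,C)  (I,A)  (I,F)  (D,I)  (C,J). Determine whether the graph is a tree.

No

The graph has 10 vertices and 9 edges.
It splits into 3 components, so it cannot be a tree.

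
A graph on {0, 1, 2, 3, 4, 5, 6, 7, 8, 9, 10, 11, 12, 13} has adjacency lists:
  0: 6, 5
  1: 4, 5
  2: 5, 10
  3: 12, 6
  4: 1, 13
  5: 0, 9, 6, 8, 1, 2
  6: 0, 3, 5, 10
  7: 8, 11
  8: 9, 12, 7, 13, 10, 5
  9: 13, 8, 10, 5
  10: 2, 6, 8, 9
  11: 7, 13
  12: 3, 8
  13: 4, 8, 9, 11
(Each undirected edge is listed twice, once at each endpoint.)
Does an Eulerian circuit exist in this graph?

Yes

Degrees: 0:2, 1:2, 2:2, 3:2, 4:2, 5:6, 6:4, 7:2, 8:6, 9:4, 10:4, 11:2, 12:2, 13:4
All degrees are even and the non-isolated vertices are connected — an Eulerian circuit exists.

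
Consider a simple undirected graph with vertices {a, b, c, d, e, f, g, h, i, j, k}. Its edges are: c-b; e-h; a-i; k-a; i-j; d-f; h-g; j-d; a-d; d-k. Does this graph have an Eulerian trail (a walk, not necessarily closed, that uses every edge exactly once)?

Degrees: a:3, b:1, c:1, d:4, e:1, f:1, g:1, h:2, i:2, j:2, k:2
Odd-degree vertices: a, b, c, e, f, g (6 total).
With 6 odd-degree vertices (more than two), no single trail can use every edge.

No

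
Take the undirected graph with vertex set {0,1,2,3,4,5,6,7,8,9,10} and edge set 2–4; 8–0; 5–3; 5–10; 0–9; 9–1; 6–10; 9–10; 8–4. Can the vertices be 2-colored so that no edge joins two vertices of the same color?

Color {2, 5, 6, 7, 8, 9} black and {0, 1, 3, 4, 10} white. No edge joins two same-colored vertices, so the graph is bipartite.

Yes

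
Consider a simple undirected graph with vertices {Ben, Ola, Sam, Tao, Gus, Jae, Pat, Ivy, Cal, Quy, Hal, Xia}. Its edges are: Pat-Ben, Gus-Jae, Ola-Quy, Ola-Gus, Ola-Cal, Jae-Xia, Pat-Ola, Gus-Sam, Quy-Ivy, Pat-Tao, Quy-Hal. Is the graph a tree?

Yes

|V| = 12, |E| = 11.
Connected and |E| = |V| - 1, which characterizes a tree.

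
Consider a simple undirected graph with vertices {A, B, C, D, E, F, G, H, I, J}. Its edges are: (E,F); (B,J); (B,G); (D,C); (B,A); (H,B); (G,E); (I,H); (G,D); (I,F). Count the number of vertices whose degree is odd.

Degrees: A:1, B:4, C:1, D:2, E:2, F:2, G:3, H:2, I:2, J:1
Odd-degree vertices: A, C, G, J.

4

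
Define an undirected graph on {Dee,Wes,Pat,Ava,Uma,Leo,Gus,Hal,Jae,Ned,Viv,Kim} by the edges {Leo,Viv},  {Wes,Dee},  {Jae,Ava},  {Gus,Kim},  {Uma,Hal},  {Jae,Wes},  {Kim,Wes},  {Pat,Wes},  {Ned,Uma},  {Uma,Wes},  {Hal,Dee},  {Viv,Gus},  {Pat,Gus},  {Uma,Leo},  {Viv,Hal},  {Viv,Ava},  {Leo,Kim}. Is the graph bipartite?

Color {Wes, Ava, Leo, Gus, Hal, Ned} black and {Dee, Pat, Uma, Jae, Viv, Kim} white. No edge joins two same-colored vertices, so the graph is bipartite.

Yes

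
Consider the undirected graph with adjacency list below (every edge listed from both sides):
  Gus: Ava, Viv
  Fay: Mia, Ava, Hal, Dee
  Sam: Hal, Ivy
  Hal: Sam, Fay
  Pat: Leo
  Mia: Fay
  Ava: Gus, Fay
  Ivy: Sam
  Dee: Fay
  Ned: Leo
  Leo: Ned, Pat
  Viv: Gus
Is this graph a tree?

The graph has 12 vertices and 10 edges.
It is not connected, so it is not a tree.

No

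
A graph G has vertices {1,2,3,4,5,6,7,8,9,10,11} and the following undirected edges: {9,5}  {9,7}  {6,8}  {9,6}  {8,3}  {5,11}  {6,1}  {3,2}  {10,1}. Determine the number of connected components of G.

Component: {4}
Component: {1, 2, 3, 5, 6, 7, 8, 9, 10, 11}

2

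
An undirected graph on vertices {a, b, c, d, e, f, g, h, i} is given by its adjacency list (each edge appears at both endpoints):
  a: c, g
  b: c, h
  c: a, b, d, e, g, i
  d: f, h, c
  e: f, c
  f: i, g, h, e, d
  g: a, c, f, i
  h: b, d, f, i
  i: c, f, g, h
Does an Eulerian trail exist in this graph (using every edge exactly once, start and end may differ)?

Yes

Degrees: a:2, b:2, c:6, d:3, e:2, f:5, g:4, h:4, i:4
Odd-degree vertices: d, f (2 total).
The non-isolated vertices are connected and exactly 2 have odd degree, so an Eulerian trail exists (from d to f).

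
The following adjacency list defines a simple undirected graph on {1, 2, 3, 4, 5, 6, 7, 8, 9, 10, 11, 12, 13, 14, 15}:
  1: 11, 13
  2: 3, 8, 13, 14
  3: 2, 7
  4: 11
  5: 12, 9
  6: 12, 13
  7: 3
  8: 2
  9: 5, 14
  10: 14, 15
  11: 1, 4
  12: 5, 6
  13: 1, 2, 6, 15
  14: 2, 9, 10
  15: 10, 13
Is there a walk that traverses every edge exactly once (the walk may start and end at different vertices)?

Degrees: 1:2, 2:4, 3:2, 4:1, 5:2, 6:2, 7:1, 8:1, 9:2, 10:2, 11:2, 12:2, 13:4, 14:3, 15:2
Odd-degree vertices: 4, 7, 8, 14 (4 total).
An Eulerian trail requires 0 or 2 odd-degree vertices; here there are 4.

No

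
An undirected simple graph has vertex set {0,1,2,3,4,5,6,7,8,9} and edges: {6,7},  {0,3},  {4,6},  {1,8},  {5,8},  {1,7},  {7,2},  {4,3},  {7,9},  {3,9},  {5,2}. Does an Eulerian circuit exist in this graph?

Degrees: 0:1, 1:2, 2:2, 3:3, 4:2, 5:2, 6:2, 7:4, 8:2, 9:2
Vertices with odd degree: 0, 3. An Eulerian circuit requires all degrees even.

No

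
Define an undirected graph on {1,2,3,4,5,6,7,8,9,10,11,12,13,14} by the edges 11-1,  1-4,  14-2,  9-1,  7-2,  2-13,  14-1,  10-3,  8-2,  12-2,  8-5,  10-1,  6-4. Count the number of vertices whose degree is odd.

10

Degrees: 1:5, 2:5, 3:1, 4:2, 5:1, 6:1, 7:1, 8:2, 9:1, 10:2, 11:1, 12:1, 13:1, 14:2
Odd-degree vertices: 1, 2, 3, 5, 6, 7, 9, 11, 12, 13.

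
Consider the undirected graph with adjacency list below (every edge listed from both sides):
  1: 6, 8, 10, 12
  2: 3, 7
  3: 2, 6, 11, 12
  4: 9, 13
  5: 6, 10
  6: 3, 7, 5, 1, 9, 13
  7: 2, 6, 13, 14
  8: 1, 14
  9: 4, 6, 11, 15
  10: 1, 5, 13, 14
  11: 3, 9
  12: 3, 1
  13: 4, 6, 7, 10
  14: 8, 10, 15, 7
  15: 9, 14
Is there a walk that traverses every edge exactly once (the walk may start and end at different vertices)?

Degrees: 1:4, 2:2, 3:4, 4:2, 5:2, 6:6, 7:4, 8:2, 9:4, 10:4, 11:2, 12:2, 13:4, 14:4, 15:2
Odd-degree vertices: none (0 total).
The non-isolated vertices are connected and exactly 0 have odd degree, so an Eulerian trail exists.

Yes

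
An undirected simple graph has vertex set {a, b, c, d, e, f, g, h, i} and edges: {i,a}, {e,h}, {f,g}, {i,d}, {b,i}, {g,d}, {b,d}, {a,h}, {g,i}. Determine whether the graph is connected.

No

Component: {c}
Component: {a, b, d, e, f, g, h, i}
There are 2 separate components, so the graph is not connected.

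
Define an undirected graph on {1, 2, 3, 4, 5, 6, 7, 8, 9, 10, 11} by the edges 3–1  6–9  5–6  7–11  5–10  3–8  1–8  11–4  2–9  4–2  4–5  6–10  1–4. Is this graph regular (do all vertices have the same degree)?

Degrees: 1:3, 2:2, 3:2, 4:4, 5:3, 6:3, 7:1, 8:2, 9:2, 10:2, 11:2
Degrees are not all equal (e.g. deg(7)=1 but deg(4)=4); not regular.

No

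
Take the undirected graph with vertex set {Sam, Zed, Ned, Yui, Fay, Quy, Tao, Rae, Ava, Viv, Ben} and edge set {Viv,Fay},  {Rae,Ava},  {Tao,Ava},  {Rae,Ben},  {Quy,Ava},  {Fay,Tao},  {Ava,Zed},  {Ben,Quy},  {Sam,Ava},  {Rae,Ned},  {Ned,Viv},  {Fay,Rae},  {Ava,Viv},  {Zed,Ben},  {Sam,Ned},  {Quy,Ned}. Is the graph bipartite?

Yes

Partition the vertices as {Ned, Yui, Fay, Ava, Ben} vs {Sam, Zed, Quy, Tao, Rae, Viv}. Each listed edge has one endpoint in each part, so the graph is bipartite.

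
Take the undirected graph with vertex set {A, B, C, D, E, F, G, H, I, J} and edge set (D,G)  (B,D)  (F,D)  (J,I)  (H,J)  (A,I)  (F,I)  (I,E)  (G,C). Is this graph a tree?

Yes

The graph has 10 vertices and 9 edges.
Connected and |E| = |V| - 1, which characterizes a tree.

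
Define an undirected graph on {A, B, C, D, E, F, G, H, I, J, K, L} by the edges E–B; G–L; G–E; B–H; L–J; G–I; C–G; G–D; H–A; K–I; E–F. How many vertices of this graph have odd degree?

8

Degrees: A:1, B:2, C:1, D:1, E:3, F:1, G:5, H:2, I:2, J:1, K:1, L:2
Odd-degree vertices: A, C, D, E, F, G, J, K.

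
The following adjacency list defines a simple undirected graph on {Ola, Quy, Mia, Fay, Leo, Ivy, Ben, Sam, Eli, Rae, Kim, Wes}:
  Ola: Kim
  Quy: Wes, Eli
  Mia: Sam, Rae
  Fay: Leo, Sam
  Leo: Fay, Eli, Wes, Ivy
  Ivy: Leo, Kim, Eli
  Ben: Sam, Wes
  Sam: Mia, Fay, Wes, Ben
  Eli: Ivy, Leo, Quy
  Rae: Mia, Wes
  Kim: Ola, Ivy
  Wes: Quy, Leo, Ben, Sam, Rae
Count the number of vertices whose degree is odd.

Degrees: Ola:1, Quy:2, Mia:2, Fay:2, Leo:4, Ivy:3, Ben:2, Sam:4, Eli:3, Rae:2, Kim:2, Wes:5
Odd-degree vertices: Ola, Ivy, Eli, Wes.

4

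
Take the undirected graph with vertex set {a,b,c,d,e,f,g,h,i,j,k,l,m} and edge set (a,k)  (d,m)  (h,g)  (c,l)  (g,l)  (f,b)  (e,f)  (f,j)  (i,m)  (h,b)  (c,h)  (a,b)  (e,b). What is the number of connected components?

Component: {d, i, m}
Component: {a, b, c, e, f, g, h, j, k, l}

2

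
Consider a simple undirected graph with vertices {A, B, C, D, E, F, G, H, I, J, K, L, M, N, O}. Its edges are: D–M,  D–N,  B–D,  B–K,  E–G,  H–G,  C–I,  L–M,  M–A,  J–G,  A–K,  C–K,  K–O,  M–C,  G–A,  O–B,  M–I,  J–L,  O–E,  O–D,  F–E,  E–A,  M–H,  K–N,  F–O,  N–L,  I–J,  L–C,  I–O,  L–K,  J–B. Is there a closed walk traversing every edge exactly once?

Degrees: A:4, B:4, C:4, D:4, E:4, F:2, G:4, H:2, I:4, J:4, K:6, L:5, M:6, N:3, O:6
Vertices with odd degree: L, N. An Eulerian circuit requires all degrees even.

No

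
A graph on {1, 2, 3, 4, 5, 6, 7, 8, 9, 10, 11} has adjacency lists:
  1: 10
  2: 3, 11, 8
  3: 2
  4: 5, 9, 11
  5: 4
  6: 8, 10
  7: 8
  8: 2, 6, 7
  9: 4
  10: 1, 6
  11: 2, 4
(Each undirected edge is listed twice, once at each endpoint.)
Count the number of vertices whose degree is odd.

Degrees: 1:1, 2:3, 3:1, 4:3, 5:1, 6:2, 7:1, 8:3, 9:1, 10:2, 11:2
Odd-degree vertices: 1, 2, 3, 4, 5, 7, 8, 9.

8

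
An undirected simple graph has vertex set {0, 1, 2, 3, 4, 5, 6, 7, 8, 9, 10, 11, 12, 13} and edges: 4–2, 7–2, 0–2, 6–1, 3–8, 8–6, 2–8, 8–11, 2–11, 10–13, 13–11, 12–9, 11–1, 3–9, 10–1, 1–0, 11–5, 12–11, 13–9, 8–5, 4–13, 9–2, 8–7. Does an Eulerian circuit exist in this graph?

Yes

Degrees: 0:2, 1:4, 2:6, 3:2, 4:2, 5:2, 6:2, 7:2, 8:6, 9:4, 10:2, 11:6, 12:2, 13:4
Every vertex has even degree and the edges form a single connected piece, so an Eulerian circuit exists.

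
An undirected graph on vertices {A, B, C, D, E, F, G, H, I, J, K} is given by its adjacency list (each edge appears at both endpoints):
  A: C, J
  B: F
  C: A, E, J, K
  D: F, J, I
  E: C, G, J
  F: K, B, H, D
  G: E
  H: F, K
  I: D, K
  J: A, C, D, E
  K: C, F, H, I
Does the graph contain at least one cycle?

The graph has 11 vertices, 15 edges, and 1 connected component.
One cycle is F-H-K-F.

Yes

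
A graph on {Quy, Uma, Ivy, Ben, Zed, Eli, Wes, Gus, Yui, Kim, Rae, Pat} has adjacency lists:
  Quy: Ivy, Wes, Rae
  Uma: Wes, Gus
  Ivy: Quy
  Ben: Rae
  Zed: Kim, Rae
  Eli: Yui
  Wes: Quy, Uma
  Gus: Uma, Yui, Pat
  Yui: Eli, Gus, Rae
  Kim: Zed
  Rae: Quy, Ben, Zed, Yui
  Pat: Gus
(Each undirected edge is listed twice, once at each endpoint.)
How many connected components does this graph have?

1

Component: {Quy, Uma, Ivy, Ben, Zed, Eli, Wes, Gus, Yui, Kim, Rae, Pat}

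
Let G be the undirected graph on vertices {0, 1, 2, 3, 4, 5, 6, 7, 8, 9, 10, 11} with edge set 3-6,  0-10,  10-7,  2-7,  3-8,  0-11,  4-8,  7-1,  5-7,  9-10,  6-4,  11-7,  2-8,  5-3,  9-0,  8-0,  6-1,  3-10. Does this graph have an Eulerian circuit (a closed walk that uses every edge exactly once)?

Degrees: 0:4, 1:2, 2:2, 3:4, 4:2, 5:2, 6:3, 7:5, 8:4, 9:2, 10:4, 11:2
6, 7 have odd degree; an Eulerian circuit needs every degree to be even, so none exists.

No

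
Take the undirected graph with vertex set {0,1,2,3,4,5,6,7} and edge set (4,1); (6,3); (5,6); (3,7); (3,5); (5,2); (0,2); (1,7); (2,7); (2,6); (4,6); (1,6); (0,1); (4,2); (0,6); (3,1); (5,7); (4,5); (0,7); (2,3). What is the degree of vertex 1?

Neighbors of 1: 0, 3, 4, 6, 7.

5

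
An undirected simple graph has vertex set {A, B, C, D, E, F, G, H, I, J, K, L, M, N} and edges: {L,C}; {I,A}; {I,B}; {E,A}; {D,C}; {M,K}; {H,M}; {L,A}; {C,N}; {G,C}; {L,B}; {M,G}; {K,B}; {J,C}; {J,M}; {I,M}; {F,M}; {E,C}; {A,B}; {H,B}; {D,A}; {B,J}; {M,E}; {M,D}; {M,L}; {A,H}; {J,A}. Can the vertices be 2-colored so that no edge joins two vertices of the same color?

The cycle H-A-B-H has length 3, which is odd, so the graph is not bipartite.

No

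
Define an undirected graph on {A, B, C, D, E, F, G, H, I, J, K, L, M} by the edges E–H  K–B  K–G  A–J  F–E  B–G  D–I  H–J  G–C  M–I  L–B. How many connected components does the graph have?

3

Component: {D, I, M}
Component: {A, E, F, H, J}
Component: {B, C, G, K, L}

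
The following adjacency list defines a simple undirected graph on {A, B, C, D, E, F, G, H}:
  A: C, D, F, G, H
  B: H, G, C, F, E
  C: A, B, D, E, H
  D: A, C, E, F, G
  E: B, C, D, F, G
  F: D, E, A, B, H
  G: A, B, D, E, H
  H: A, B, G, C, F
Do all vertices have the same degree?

Degrees: A:5, B:5, C:5, D:5, E:5, F:5, G:5, H:5
Every vertex has degree 5, so the graph is 5-regular.

Yes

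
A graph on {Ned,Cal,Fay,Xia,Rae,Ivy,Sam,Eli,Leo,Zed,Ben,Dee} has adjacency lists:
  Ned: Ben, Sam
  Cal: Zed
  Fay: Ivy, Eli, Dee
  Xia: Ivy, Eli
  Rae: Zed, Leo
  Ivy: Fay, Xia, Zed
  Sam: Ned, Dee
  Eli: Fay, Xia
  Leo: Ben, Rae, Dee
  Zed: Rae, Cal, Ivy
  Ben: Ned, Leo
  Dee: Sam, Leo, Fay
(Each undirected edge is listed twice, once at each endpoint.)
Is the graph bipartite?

No

Sam-Ned-Ben-Leo-Dee-Sam is an odd cycle (length 5), and a bipartite graph can contain only even cycles.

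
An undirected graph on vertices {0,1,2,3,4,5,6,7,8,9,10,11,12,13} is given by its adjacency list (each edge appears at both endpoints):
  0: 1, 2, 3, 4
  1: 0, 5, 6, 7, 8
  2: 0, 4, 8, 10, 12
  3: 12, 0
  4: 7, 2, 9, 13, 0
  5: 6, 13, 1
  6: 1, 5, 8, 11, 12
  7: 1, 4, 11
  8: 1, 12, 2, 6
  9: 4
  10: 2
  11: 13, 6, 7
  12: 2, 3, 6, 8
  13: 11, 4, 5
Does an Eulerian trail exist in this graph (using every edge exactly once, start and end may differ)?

No

Degrees: 0:4, 1:5, 2:5, 3:2, 4:5, 5:3, 6:5, 7:3, 8:4, 9:1, 10:1, 11:3, 12:4, 13:3
Odd-degree vertices: 1, 2, 4, 5, 6, 7, 9, 10, 11, 13 (10 total).
An Eulerian trail requires 0 or 2 odd-degree vertices; here there are 10.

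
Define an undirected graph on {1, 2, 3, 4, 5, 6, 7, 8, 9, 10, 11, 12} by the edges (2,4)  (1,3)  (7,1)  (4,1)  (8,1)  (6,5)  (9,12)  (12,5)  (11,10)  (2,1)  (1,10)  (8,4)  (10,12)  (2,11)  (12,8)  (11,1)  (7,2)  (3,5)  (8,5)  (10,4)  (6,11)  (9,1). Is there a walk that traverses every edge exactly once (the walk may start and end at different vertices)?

Yes

Degrees: 1:8, 2:4, 3:2, 4:4, 5:4, 6:2, 7:2, 8:4, 9:2, 10:4, 11:4, 12:4
Odd-degree vertices: none (0 total).
With 0 odd-degree vertices and all edges in one connected piece, an Eulerian trail exists.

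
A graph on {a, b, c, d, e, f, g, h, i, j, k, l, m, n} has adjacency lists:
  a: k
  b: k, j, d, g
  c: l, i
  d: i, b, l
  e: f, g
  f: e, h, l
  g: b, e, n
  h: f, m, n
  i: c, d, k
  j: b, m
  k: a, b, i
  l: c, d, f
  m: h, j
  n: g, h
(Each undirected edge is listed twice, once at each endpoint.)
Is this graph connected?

Starting from a and exploring outward reaches every vertex (a, k, b, i, g, d, j, c, e, n, l, m, f, h); the graph is connected.

Yes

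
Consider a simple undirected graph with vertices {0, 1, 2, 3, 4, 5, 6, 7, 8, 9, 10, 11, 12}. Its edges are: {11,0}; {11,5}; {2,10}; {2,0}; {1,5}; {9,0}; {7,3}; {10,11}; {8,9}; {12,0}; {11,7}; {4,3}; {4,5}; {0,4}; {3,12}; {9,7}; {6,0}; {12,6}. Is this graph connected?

Yes

A breadth-first search from 0 visits 0, 11, 6, 9, 12, 4, 2, 5, 10, 7, 8, 3, 1 — all 13 vertices — so the graph is connected.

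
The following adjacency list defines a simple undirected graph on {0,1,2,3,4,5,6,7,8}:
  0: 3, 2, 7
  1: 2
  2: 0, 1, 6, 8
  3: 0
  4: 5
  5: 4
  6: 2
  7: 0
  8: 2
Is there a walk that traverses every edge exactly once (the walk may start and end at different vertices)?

Degrees: 0:3, 1:1, 2:4, 3:1, 4:1, 5:1, 6:1, 7:1, 8:1
Odd-degree vertices: 0, 1, 3, 4, 5, 6, 7, 8 (8 total).
An Eulerian trail requires 0 or 2 odd-degree vertices; here there are 8.

No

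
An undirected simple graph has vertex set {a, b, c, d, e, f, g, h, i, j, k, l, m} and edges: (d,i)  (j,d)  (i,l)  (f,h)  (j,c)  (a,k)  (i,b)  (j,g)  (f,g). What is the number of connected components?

4

Component: {e}
Component: {m}
Component: {a, k}
Component: {b, c, d, f, g, h, i, j, l}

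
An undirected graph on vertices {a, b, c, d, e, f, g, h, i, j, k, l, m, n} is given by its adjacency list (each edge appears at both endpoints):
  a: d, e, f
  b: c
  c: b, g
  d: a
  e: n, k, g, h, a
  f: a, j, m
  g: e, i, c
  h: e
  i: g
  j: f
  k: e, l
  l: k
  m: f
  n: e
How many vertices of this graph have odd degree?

Degrees: a:3, b:1, c:2, d:1, e:5, f:3, g:3, h:1, i:1, j:1, k:2, l:1, m:1, n:1
Odd-degree vertices: a, b, d, e, f, g, h, i, j, l, m, n.

12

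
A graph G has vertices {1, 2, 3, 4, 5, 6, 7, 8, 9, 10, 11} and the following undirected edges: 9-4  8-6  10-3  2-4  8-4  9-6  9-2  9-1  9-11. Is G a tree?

No

|V| = 11, |E| = 9.
It splits into 4 components, so it cannot be a tree.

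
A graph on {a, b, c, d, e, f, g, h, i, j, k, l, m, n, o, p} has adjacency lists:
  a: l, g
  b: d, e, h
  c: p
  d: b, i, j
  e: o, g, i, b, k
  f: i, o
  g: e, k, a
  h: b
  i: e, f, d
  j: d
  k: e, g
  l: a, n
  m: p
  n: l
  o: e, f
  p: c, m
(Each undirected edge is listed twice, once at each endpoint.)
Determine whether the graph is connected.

Component: {c, m, p}
Component: {a, b, d, e, f, g, h, i, j, k, l, n, o}
There are 2 separate components, so the graph is not connected.

No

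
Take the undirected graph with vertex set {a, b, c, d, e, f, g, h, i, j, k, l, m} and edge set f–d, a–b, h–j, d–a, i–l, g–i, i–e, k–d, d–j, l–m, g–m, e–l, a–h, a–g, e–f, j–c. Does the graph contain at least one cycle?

Yes

The graph has 13 vertices, 16 edges, and 1 connected component.
Since 16 > 13 - 1, a cycle must exist; for instance a-d-f-e-i-l-m-g-a.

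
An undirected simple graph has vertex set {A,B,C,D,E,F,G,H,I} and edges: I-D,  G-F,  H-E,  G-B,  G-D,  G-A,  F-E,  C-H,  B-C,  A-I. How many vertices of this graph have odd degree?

0

Degrees: A:2, B:2, C:2, D:2, E:2, F:2, G:4, H:2, I:2
Odd-degree vertices: none.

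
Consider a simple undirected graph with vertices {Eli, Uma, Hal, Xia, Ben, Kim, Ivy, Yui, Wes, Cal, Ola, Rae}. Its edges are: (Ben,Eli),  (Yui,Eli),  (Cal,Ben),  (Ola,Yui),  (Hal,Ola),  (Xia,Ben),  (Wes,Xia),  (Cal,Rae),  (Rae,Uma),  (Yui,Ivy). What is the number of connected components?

Component: {Kim}
Component: {Eli, Uma, Hal, Xia, Ben, Ivy, Yui, Wes, Cal, Ola, Rae}

2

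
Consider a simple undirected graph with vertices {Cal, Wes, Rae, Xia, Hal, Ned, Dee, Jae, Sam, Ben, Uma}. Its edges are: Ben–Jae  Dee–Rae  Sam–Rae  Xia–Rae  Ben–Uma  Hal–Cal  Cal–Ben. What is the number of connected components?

4

Component: {Wes}
Component: {Ned}
Component: {Rae, Xia, Dee, Sam}
Component: {Cal, Hal, Jae, Ben, Uma}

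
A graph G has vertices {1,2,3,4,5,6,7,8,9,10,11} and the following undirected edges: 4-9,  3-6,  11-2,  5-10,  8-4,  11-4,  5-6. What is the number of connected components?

Component: {1}
Component: {7}
Component: {3, 5, 6, 10}
Component: {2, 4, 8, 9, 11}

4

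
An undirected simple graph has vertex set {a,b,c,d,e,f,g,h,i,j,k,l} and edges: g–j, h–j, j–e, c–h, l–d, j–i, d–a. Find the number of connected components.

Component: {b}
Component: {f}
Component: {k}
Component: {a, d, l}
Component: {c, e, g, h, i, j}

5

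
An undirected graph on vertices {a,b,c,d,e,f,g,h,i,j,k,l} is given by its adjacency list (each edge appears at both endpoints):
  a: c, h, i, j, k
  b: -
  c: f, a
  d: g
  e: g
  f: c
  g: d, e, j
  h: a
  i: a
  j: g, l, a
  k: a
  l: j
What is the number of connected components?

Component: {b}
Component: {a, c, d, e, f, g, h, i, j, k, l}

2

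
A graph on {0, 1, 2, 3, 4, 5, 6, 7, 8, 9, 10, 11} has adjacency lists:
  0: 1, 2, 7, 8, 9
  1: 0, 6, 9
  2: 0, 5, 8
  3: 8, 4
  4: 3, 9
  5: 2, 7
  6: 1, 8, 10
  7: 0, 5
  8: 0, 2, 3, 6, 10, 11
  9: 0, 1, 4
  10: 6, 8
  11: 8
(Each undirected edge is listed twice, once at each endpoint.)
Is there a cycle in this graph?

|V| = 12, |E| = 17, number of components = 1.
One cycle is 0-2-8-3-4-9-0.

Yes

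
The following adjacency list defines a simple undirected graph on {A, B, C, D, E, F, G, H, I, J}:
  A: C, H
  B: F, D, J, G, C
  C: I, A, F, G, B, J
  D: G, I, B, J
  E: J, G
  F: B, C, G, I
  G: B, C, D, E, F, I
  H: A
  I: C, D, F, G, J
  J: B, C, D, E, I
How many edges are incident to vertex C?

6

Neighbors of C: A, B, F, G, I, J.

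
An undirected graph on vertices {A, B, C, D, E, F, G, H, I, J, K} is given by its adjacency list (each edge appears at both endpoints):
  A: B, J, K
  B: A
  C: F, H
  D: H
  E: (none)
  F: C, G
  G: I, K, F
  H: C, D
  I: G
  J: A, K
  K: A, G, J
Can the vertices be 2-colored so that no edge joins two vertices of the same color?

The cycle A-J-K-A has length 3, which is odd, so the graph is not bipartite.

No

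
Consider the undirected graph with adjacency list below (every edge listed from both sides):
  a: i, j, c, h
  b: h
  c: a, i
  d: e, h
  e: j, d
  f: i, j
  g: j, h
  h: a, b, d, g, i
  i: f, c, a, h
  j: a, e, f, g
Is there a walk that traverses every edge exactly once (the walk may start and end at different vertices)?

Yes

Degrees: a:4, b:1, c:2, d:2, e:2, f:2, g:2, h:5, i:4, j:4
Odd-degree vertices: b, h (2 total).
With 2 odd-degree vertices and all edges in one connected piece, an Eulerian trail exists (from b to h).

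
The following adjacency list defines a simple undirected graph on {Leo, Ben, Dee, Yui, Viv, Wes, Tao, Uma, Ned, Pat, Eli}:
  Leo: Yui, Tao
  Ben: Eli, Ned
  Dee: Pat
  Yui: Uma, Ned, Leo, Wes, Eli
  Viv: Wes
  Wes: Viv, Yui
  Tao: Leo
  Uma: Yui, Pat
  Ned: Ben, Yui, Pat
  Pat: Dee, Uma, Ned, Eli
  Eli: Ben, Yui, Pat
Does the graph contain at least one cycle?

|V| = 11, |E| = 13, number of components = 1.
Since 13 > 11 - 1, a cycle must exist; for instance Yui-Eli-Pat-Uma-Yui.

Yes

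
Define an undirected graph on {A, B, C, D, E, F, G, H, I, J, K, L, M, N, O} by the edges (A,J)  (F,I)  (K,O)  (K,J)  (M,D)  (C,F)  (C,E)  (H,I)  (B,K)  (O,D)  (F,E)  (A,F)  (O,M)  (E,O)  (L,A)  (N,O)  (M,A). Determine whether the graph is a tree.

The graph has 15 vertices and 17 edges.
It is not connected, so it is not a tree.

No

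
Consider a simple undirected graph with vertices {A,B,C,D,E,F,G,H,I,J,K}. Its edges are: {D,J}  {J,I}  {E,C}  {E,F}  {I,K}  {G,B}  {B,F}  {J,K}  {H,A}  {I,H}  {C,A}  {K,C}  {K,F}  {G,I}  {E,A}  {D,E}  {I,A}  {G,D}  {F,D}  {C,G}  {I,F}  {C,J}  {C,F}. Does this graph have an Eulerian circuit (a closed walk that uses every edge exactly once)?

Degrees: A:4, B:2, C:6, D:4, E:4, F:6, G:4, H:2, I:6, J:4, K:4
All degrees are even and the non-isolated vertices are connected — an Eulerian circuit exists.

Yes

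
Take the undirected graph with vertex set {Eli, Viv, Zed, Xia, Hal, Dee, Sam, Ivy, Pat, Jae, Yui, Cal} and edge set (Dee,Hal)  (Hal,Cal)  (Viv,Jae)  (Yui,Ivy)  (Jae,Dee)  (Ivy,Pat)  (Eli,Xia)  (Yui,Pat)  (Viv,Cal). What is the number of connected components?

Component: {Zed}
Component: {Sam}
Component: {Eli, Xia}
Component: {Ivy, Pat, Yui}
Component: {Viv, Hal, Dee, Jae, Cal}

5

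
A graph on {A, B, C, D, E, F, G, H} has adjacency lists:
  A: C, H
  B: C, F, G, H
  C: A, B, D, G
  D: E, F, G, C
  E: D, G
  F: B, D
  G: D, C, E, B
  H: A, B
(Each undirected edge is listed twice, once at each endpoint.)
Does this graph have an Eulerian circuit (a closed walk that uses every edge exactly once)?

Yes

Degrees: A:2, B:4, C:4, D:4, E:2, F:2, G:4, H:2
Every vertex has even degree and the edges form a single connected piece, so an Eulerian circuit exists.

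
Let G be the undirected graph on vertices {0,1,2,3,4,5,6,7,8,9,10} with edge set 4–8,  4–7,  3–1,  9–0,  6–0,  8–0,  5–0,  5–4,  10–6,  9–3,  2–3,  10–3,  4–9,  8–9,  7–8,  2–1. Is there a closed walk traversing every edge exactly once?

Degrees: 0:4, 1:2, 2:2, 3:4, 4:4, 5:2, 6:2, 7:2, 8:4, 9:4, 10:2
Every vertex has even degree and the edges form a single connected piece, so an Eulerian circuit exists.

Yes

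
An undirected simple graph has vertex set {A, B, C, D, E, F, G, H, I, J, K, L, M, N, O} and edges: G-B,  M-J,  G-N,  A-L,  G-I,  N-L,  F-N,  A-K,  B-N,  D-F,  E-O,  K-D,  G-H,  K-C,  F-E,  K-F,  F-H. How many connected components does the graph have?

Component: {J, M}
Component: {A, B, C, D, E, F, G, H, I, K, L, N, O}

2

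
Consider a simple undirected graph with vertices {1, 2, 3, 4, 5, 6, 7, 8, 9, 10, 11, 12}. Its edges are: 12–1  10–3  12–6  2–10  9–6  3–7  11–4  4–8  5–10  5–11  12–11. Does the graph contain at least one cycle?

No

The graph has 12 vertices, 11 edges, and 1 connected component.
A forest on 12 vertices with 1 component has exactly 11 edges, which matches — so no cycle.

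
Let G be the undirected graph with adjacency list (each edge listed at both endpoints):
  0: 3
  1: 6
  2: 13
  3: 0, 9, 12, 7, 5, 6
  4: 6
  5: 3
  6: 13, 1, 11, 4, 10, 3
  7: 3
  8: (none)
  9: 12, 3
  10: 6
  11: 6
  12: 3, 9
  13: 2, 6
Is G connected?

No

Component: {8}
Component: {0, 1, 2, 3, 4, 5, 6, 7, 9, 10, 11, 12, 13}
There are 2 separate components, so the graph is not connected.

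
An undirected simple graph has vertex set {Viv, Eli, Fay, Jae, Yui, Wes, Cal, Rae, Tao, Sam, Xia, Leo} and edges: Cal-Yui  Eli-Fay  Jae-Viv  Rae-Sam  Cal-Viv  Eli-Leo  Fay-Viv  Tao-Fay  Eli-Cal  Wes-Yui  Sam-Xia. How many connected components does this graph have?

2

Component: {Rae, Sam, Xia}
Component: {Viv, Eli, Fay, Jae, Yui, Wes, Cal, Tao, Leo}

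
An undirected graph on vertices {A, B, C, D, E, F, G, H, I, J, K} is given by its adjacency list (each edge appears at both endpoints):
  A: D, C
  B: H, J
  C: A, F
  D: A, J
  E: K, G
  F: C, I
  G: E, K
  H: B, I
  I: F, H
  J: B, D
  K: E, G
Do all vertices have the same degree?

Degrees: A:2, B:2, C:2, D:2, E:2, F:2, G:2, H:2, I:2, J:2, K:2
All degrees equal 2; the graph is regular.

Yes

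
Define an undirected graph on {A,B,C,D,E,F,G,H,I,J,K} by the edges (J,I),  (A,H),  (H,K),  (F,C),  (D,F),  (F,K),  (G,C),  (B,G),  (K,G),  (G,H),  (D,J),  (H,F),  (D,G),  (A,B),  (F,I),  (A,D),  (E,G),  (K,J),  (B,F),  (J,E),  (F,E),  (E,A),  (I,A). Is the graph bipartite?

The cycle G-H-K-G has length 3, which is odd, so the graph is not bipartite.

No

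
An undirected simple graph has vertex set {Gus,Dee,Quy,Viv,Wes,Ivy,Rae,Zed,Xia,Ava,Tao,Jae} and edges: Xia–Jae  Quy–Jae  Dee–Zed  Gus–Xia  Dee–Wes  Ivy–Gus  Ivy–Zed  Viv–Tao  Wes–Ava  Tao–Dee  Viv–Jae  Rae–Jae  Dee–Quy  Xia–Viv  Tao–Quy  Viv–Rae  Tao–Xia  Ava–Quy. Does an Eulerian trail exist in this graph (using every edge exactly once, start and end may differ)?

Degrees: Gus:2, Dee:4, Quy:4, Viv:4, Wes:2, Ivy:2, Rae:2, Zed:2, Xia:4, Ava:2, Tao:4, Jae:4
Odd-degree vertices: none (0 total).
The non-isolated vertices are connected and exactly 0 have odd degree, so an Eulerian trail exists.

Yes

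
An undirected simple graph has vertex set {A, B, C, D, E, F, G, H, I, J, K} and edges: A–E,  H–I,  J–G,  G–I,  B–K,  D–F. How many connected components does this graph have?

5

Component: {C}
Component: {A, E}
Component: {B, K}
Component: {D, F}
Component: {G, H, I, J}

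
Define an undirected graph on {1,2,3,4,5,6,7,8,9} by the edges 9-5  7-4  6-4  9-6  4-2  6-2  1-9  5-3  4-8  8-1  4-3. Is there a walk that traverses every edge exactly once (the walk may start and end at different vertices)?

Degrees: 1:2, 2:2, 3:2, 4:5, 5:2, 6:3, 7:1, 8:2, 9:3
Odd-degree vertices: 4, 6, 7, 9 (4 total).
With 4 odd-degree vertices (more than two), no single trail can use every edge.

No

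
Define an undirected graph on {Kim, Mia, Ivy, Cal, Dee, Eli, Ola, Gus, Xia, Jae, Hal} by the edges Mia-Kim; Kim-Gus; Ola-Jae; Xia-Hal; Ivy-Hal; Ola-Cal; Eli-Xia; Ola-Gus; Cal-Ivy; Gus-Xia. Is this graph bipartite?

A valid 2-coloring puts {Mia, Cal, Dee, Eli, Gus, Jae, Hal} on one side and {Kim, Ivy, Ola, Xia} on the other; every edge crosses between the two sides.

Yes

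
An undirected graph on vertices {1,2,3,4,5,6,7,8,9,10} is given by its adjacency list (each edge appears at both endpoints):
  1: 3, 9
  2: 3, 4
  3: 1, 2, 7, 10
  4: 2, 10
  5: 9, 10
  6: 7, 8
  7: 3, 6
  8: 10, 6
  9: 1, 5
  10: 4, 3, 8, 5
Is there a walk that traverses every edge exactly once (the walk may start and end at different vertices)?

Degrees: 1:2, 2:2, 3:4, 4:2, 5:2, 6:2, 7:2, 8:2, 9:2, 10:4
Odd-degree vertices: none (0 total).
With 0 odd-degree vertices and all edges in one connected piece, an Eulerian trail exists.

Yes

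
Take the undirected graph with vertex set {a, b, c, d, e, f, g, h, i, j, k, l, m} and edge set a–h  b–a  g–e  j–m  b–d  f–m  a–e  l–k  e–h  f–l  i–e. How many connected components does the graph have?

3

Component: {c}
Component: {f, j, k, l, m}
Component: {a, b, d, e, g, h, i}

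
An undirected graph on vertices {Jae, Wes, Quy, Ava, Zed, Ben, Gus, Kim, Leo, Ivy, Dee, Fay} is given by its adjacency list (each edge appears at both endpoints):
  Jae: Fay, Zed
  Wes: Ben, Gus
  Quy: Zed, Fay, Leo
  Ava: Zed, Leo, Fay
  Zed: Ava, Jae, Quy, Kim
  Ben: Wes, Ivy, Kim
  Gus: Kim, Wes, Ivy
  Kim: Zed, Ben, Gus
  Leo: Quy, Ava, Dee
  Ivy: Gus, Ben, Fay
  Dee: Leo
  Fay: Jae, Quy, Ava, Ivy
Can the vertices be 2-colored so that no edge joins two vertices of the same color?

A valid 2-coloring puts {Zed, Ben, Gus, Leo, Fay} on one side and {Jae, Wes, Quy, Ava, Kim, Ivy, Dee} on the other; every edge crosses between the two sides.

Yes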